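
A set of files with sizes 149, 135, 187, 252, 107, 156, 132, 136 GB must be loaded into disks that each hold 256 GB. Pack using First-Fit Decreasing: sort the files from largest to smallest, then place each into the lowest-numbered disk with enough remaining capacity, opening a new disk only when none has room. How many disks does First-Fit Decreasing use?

Sorted descending: 252, 187, 156, 149, 136, 135, 132, 107.
disk 1: place 252 GB, 4 GB left
disk 2: place 187 GB, 69 GB left
disk 3: place 156 GB, 100 GB left
disk 4: place 149 GB, 107 GB left
disk 5: place 136 GB, 120 GB left
disk 6: place 135 GB, 121 GB left
disk 7: place 132 GB, 124 GB left
disk 4: place 107 GB, 0 GB left

7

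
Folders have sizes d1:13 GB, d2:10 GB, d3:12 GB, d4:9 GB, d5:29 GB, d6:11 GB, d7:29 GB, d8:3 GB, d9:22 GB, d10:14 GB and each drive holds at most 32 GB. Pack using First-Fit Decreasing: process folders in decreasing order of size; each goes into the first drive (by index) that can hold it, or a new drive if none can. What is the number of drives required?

5

Sorted descending: 29, 29, 22, 14, 13, 12, 11, 10, 9, 3.
29 GB → drive 1 (remaining 3 GB)
29 GB → drive 2 (remaining 3 GB)
22 GB → drive 3 (remaining 10 GB)
14 GB → drive 4 (remaining 18 GB)
13 GB → drive 4 (remaining 5 GB)
12 GB → drive 5 (remaining 20 GB)
11 GB → drive 5 (remaining 9 GB)
10 GB → drive 3 (remaining 0 GB)
9 GB → drive 5 (remaining 0 GB)
3 GB → drive 1 (remaining 0 GB)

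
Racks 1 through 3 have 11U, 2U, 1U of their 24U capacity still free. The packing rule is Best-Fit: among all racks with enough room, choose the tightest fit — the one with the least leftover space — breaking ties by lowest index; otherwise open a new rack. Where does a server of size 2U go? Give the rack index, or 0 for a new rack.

2

Racks with room: rack 1 (11U), rack 2 (2U).
Tightest fit is rack 2 with 2U free.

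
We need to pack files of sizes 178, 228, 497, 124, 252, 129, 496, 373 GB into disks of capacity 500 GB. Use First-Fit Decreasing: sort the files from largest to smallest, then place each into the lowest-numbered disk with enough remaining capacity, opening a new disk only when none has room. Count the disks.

5 disks

Sorted descending: 497, 496, 373, 252, 228, 178, 129, 124.
Put 497 GB in disk 1; 3 GB remain.
Put 496 GB in disk 2; 4 GB remain.
Put 373 GB in disk 3; 127 GB remain.
Put 252 GB in disk 4; 248 GB remain.
Put 228 GB in disk 4; 20 GB remain.
Put 178 GB in disk 5; 322 GB remain.
Put 129 GB in disk 5; 193 GB remain.
Put 124 GB in disk 3; 3 GB remain.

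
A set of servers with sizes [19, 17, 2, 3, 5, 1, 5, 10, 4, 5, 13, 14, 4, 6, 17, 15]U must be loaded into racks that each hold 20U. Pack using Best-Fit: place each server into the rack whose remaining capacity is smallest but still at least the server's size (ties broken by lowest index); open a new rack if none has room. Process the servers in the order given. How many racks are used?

8

Put 19U in rack 1; 1U remain.
Put 17U in rack 2; 3U remain.
Put 2U in rack 2; 1U remain.
Put 3U in rack 3; 17U remain.
Put 5U in rack 3; 12U remain.
Put 1U in rack 1; 0U remain.
Put 5U in rack 3; 7U remain.
Put 10U in rack 4; 10U remain.
Put 4U in rack 3; 3U remain.
Put 5U in rack 4; 5U remain.
Put 13U in rack 5; 7U remain.
Put 14U in rack 6; 6U remain.
Put 4U in rack 4; 1U remain.
Put 6U in rack 6; 0U remain.
Put 17U in rack 7; 3U remain.
Put 15U in rack 8; 5U remain.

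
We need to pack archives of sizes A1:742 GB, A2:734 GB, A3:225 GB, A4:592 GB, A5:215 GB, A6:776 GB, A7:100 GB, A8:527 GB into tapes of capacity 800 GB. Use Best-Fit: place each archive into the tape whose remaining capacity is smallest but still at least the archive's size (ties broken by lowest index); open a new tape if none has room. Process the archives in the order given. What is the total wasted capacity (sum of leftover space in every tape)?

889

Put A1 (742 GB) in tape 1; 58 GB remain.
Put A2 (734 GB) in tape 2; 66 GB remain.
Put A3 (225 GB) in tape 3; 575 GB remain.
Put A4 (592 GB) in tape 4; 208 GB remain.
Put A5 (215 GB) in tape 3; 360 GB remain.
Put A6 (776 GB) in tape 5; 24 GB remain.
Put A7 (100 GB) in tape 4; 108 GB remain.
Put A8 (527 GB) in tape 6; 273 GB remain.
6 tapes × 800 GB = 4800 GB; used 3911 GB; unused 889 GB.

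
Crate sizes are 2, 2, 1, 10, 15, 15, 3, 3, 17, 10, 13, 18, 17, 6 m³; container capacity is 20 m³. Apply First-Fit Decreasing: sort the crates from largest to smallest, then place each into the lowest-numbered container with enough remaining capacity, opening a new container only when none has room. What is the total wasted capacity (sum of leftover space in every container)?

8

Sorted descending: 18, 17, 17, 15, 15, 13, 10, 10, 6, 3, 3, 2, 2, 1.
Put 18 m³ in container 1; 2 m³ remain.
Put 17 m³ in container 2; 3 m³ remain.
Put 17 m³ in container 3; 3 m³ remain.
Put 15 m³ in container 4; 5 m³ remain.
Put 15 m³ in container 5; 5 m³ remain.
Put 13 m³ in container 6; 7 m³ remain.
Put 10 m³ in container 7; 10 m³ remain.
Put 10 m³ in container 7; 0 m³ remain.
Put 6 m³ in container 6; 1 m³ remain.
Put 3 m³ in container 2; 0 m³ remain.
Put 3 m³ in container 3; 0 m³ remain.
Put 2 m³ in container 1; 0 m³ remain.
Put 2 m³ in container 4; 3 m³ remain.
Put 1 m³ in container 4; 2 m³ remain.
7 containers × 20 m³ = 140 m³; used 132 m³; unused 8 m³.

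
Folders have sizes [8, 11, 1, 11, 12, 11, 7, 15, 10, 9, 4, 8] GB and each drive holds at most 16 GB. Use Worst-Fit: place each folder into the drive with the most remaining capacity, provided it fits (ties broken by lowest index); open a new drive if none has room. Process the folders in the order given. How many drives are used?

Put 8 GB in drive 1; 8 GB remain.
Put 11 GB in drive 2; 5 GB remain.
Put 1 GB in drive 1; 7 GB remain.
Put 11 GB in drive 3; 5 GB remain.
Put 12 GB in drive 4; 4 GB remain.
Put 11 GB in drive 5; 5 GB remain.
Put 7 GB in drive 1; 0 GB remain.
Put 15 GB in drive 6; 1 GB remain.
Put 10 GB in drive 7; 6 GB remain.
Put 9 GB in drive 8; 7 GB remain.
Put 4 GB in drive 8; 3 GB remain.
Put 8 GB in drive 9; 8 GB remain.
Final drives: [8,1,7] [11] [11] [12] [11] [15] [10] [9,4] [8].

9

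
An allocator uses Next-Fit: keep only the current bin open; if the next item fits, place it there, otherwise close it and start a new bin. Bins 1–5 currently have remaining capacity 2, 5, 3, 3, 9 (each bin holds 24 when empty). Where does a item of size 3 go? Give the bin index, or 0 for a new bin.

Next-Fit only looks at bin 5, which has 9 free.
3 fits there.

5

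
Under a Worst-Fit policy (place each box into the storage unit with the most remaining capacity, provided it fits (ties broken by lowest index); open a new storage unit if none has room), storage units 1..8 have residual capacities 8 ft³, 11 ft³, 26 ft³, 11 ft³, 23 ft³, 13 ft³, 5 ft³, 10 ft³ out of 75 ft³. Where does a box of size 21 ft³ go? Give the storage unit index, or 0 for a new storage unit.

3

Storage units with room: storage unit 3 (26 ft³), storage unit 5 (23 ft³).
Most room is storage unit 3 with 26 ft³ free.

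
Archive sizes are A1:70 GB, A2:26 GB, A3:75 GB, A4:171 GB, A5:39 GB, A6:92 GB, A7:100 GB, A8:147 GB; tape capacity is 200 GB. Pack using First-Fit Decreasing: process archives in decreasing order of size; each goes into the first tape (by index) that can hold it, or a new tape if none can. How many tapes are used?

4 tapes

Sorted descending: 171, 147, 100, 92, 75, 70, 39, 26.
Put 171 GB in tape 1; 29 GB remain.
Put 147 GB in tape 2; 53 GB remain.
Put 100 GB in tape 3; 100 GB remain.
Put 92 GB in tape 3; 8 GB remain.
Put 75 GB in tape 4; 125 GB remain.
Put 70 GB in tape 4; 55 GB remain.
Put 39 GB in tape 2; 14 GB remain.
Put 26 GB in tape 1; 3 GB remain.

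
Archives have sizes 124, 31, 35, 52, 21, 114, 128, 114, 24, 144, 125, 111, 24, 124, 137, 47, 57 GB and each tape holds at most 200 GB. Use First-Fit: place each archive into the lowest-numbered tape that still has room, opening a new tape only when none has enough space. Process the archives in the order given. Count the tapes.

9 tapes

tape 1: place 124 GB, 76 GB left
tape 1: place 31 GB, 45 GB left
tape 1: place 35 GB, 10 GB left
tape 2: place 52 GB, 148 GB left
tape 2: place 21 GB, 127 GB left
tape 2: place 114 GB, 13 GB left
tape 3: place 128 GB, 72 GB left
tape 4: place 114 GB, 86 GB left
tape 3: place 24 GB, 48 GB left
tape 5: place 144 GB, 56 GB left
tape 6: place 125 GB, 75 GB left
tape 7: place 111 GB, 89 GB left
tape 3: place 24 GB, 24 GB left
tape 8: place 124 GB, 76 GB left
tape 9: place 137 GB, 63 GB left
tape 4: place 47 GB, 39 GB left
tape 6: place 57 GB, 18 GB left
Final tapes: [124,31,35] [52,21,114] [128,24,24] [114,47] [144] [125,57] [111] [124] [137].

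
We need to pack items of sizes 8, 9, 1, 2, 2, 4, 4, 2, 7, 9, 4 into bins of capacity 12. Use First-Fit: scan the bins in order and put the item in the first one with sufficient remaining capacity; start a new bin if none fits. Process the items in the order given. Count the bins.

5 bins

Put 8 in bin 1; 4 remain.
Put 9 in bin 2; 3 remain.
Put 1 in bin 1; 3 remain.
Put 2 in bin 1; 1 remain.
Put 2 in bin 2; 1 remain.
Put 4 in bin 3; 8 remain.
Put 4 in bin 3; 4 remain.
Put 2 in bin 3; 2 remain.
Put 7 in bin 4; 5 remain.
Put 9 in bin 5; 3 remain.
Put 4 in bin 4; 1 remain.
Final bins: [8,1,2] [9,2] [4,4,2] [7,4] [9].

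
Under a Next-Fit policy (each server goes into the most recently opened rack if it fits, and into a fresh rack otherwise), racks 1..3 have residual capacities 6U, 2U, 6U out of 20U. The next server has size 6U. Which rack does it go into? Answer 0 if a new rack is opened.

Next-Fit only looks at rack 3, which has 6U free.
6U fits there.

3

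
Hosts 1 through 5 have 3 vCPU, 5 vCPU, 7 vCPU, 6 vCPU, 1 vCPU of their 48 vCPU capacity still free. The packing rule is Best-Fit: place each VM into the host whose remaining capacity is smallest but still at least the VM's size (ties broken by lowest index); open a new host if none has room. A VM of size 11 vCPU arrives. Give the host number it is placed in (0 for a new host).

No host has ≥ 11 vCPU free, so a new host is opened.

0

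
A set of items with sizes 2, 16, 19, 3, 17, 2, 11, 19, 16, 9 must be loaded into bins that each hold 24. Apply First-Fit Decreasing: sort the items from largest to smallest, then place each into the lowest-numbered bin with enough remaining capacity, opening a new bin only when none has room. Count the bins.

6

Sorted descending: 19, 19, 17, 16, 16, 11, 9, 3, 2, 2.
Put 19 in bin 1; 5 remain.
Put 19 in bin 2; 5 remain.
Put 17 in bin 3; 7 remain.
Put 16 in bin 4; 8 remain.
Put 16 in bin 5; 8 remain.
Put 11 in bin 6; 13 remain.
Put 9 in bin 6; 4 remain.
Put 3 in bin 1; 2 remain.
Put 2 in bin 1; 0 remain.
Put 2 in bin 2; 3 remain.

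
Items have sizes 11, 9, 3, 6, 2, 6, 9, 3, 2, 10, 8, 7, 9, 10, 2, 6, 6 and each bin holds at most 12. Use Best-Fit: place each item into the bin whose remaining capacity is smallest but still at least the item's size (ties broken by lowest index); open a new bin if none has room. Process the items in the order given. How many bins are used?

11

Put 11 in bin 1; 1 remain.
Put 9 in bin 2; 3 remain.
Put 3 in bin 2; 0 remain.
Put 6 in bin 3; 6 remain.
Put 2 in bin 3; 4 remain.
Put 6 in bin 4; 6 remain.
Put 9 in bin 5; 3 remain.
Put 3 in bin 5; 0 remain.
Put 2 in bin 3; 2 remain.
Put 10 in bin 6; 2 remain.
Put 8 in bin 7; 4 remain.
Put 7 in bin 8; 5 remain.
Put 9 in bin 9; 3 remain.
Put 10 in bin 10; 2 remain.
Put 2 in bin 3; 0 remain.
Put 6 in bin 4; 0 remain.
Put 6 in bin 11; 6 remain.
Final bins: [11] [9,3] [6,2,2,2] [6,6] [9,3] [10] [8] [7] [9] [10] [6].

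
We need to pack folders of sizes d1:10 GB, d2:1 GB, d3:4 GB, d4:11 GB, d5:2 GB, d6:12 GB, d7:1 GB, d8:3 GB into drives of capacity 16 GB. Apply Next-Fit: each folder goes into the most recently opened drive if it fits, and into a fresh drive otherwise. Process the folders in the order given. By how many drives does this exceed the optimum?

0

Next-Fit: [10,1,4] [11,2] [12,1,3] → 3 drives.
Total size 44 GB; any packing needs at least ⌈44/16⌉ = 3 drives.
So 3 is already optimal.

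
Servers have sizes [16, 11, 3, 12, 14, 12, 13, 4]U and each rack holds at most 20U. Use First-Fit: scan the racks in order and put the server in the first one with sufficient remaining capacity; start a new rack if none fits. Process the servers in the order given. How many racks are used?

6 racks

Put 16U in rack 1; 4U remain.
Put 11U in rack 2; 9U remain.
Put 3U in rack 1; 1U remain.
Put 12U in rack 3; 8U remain.
Put 14U in rack 4; 6U remain.
Put 12U in rack 5; 8U remain.
Put 13U in rack 6; 7U remain.
Put 4U in rack 2; 5U remain.
Final racks: [16,3] [11,4] [12] [14] [12] [13].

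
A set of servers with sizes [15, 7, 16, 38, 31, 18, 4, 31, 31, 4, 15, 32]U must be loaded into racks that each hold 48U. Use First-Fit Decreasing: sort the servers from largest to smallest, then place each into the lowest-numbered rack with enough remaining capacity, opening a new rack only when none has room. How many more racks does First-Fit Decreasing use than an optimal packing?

First-Fit Decreasing: [38,7] [32,16] [31,15] [31,15] [31,4,4] [18] → 6 racks.
Total size 242U; any packing needs at least ⌈242/48⌉ = 6 racks.
So 6 is already optimal.

0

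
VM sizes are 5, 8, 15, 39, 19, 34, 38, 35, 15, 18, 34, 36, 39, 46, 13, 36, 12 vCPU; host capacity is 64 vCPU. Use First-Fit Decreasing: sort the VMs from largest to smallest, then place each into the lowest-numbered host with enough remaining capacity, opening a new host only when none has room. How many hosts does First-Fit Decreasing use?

Sorted descending: 46, 39, 39, 38, 36, 36, 35, 34, 34, 19, 18, 15, 15, 13, 12, 8, 5.
Put 46 vCPU in host 1; 18 vCPU remain.
Put 39 vCPU in host 2; 25 vCPU remain.
Put 39 vCPU in host 3; 25 vCPU remain.
Put 38 vCPU in host 4; 26 vCPU remain.
Put 36 vCPU in host 5; 28 vCPU remain.
Put 36 vCPU in host 6; 28 vCPU remain.
Put 35 vCPU in host 7; 29 vCPU remain.
Put 34 vCPU in host 8; 30 vCPU remain.
Put 34 vCPU in host 9; 30 vCPU remain.
Put 19 vCPU in host 2; 6 vCPU remain.
Put 18 vCPU in host 1; 0 vCPU remain.
Put 15 vCPU in host 3; 10 vCPU remain.
Put 15 vCPU in host 4; 11 vCPU remain.
Put 13 vCPU in host 5; 15 vCPU remain.
Put 12 vCPU in host 5; 3 vCPU remain.
Put 8 vCPU in host 3; 2 vCPU remain.
Put 5 vCPU in host 2; 1 vCPU remain.
Final hosts: [46,18] [39,19,5] [39,15,8] [38,15] [36,13,12] [36] [35] [34] [34].

9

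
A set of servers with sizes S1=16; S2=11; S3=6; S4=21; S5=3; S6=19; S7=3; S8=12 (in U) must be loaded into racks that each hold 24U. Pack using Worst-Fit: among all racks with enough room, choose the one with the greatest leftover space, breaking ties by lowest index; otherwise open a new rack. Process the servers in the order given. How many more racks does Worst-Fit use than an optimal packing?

1

Worst-Fit: [16,3] [11,6,3] [21] [19] [12] → 5 racks.
Total size 91U; any packing needs at least ⌈91/24⌉ = 4 racks.
An optimal packing achieves that bound: [21,3] [19,3] [16,6] [12,11] → 4 racks.
Excess: 5 − 4 = 1.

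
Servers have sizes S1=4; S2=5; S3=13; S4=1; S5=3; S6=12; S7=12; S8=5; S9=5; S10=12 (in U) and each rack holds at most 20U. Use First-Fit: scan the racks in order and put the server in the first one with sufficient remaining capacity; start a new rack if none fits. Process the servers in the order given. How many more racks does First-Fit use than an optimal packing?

1

First-Fit: [4,5,1,3,5] [13,5] [12] [12] [12] → 5 racks.
Total size 72U; any packing needs at least ⌈72/20⌉ = 4 racks.
An optimal packing achieves that bound: [13,5,1] [12,5,3] [12,5] [12,4] → 4 racks.
Excess: 5 − 4 = 1.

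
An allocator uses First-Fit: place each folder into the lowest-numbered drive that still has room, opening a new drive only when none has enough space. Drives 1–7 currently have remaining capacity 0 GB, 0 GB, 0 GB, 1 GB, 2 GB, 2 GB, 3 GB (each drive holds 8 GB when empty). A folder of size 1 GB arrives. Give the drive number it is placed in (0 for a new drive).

Drives with room: drive 4 (1 GB), drive 5 (2 GB), drive 6 (2 GB), drive 7 (3 GB).
The first with room is drive 4.

4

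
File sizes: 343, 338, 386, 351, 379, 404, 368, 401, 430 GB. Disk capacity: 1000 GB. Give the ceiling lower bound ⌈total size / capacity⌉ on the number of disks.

4

Total size = 343 + 338 + 386 + 351 + 379 + 404 + 368 + 401 + 430 = 3400 GB.
⌈3400 / 1000⌉ = 4.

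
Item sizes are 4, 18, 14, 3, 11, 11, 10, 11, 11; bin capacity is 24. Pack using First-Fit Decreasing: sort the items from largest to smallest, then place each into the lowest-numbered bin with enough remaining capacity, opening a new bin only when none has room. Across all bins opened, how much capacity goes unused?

27

Sorted descending: 18, 14, 11, 11, 11, 11, 10, 4, 3.
Put 18 in bin 1; 6 remain.
Put 14 in bin 2; 10 remain.
Put 11 in bin 3; 13 remain.
Put 11 in bin 3; 2 remain.
Put 11 in bin 4; 13 remain.
Put 11 in bin 4; 2 remain.
Put 10 in bin 2; 0 remain.
Put 4 in bin 1; 2 remain.
Put 3 in bin 5; 21 remain.
5 bins × 24 = 120; used 93; unused 27.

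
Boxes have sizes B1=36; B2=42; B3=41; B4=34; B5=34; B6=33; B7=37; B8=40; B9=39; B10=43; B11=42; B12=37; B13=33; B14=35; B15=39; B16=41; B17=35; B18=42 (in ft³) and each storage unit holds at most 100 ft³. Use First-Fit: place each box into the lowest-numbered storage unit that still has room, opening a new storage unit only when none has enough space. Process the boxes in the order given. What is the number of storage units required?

9

Put B1 (36 ft³) in storage unit 1; 64 ft³ remain.
Put B2 (42 ft³) in storage unit 1; 22 ft³ remain.
Put B3 (41 ft³) in storage unit 2; 59 ft³ remain.
Put B4 (34 ft³) in storage unit 2; 25 ft³ remain.
Put B5 (34 ft³) in storage unit 3; 66 ft³ remain.
Put B6 (33 ft³) in storage unit 3; 33 ft³ remain.
Put B7 (37 ft³) in storage unit 4; 63 ft³ remain.
Put B8 (40 ft³) in storage unit 4; 23 ft³ remain.
Put B9 (39 ft³) in storage unit 5; 61 ft³ remain.
Put B10 (43 ft³) in storage unit 5; 18 ft³ remain.
Put B11 (42 ft³) in storage unit 6; 58 ft³ remain.
Put B12 (37 ft³) in storage unit 6; 21 ft³ remain.
Put B13 (33 ft³) in storage unit 3; 0 ft³ remain.
Put B14 (35 ft³) in storage unit 7; 65 ft³ remain.
Put B15 (39 ft³) in storage unit 7; 26 ft³ remain.
Put B16 (41 ft³) in storage unit 8; 59 ft³ remain.
Put B17 (35 ft³) in storage unit 8; 24 ft³ remain.
Put B18 (42 ft³) in storage unit 9; 58 ft³ remain.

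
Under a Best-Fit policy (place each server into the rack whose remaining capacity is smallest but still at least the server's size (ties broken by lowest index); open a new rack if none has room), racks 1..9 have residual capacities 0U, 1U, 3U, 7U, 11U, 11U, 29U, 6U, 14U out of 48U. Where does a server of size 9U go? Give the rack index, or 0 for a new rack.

5

Racks with room: rack 5 (11U), rack 6 (11U), rack 7 (29U), rack 9 (14U).
Tightest fit is rack 5 with 11U free.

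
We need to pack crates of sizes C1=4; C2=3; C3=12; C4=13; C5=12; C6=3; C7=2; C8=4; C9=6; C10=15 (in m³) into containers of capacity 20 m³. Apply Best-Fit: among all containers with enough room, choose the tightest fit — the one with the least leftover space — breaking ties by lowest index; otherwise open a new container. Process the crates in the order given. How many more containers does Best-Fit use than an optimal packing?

Best-Fit: [4,3,12] [13,3,2] [12,4] [6] [15] → 5 containers.
Total size 74 m³; any packing needs at least ⌈74/20⌉ = 4 containers.
An optimal packing achieves that bound: [15,4] [13,6] [12,4,3] [12,3,2] → 4 containers.
Excess: 5 − 4 = 1.

1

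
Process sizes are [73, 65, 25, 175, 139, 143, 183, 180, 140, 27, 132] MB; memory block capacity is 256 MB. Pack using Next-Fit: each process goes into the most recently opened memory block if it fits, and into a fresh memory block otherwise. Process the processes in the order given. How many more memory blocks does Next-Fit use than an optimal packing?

1

Next-Fit: [73,65,25] [175] [139] [143] [183] [180] [140,27] [132] → 8 memory blocks.
7 processes exceed 128 MB (half the capacity), and no two of those can share a memory block, so at least 7 memory blocks are needed.
An optimal packing achieves that bound: [183,73] [180,65] [175,27,25] [143] [140] [139] [132] → 7 memory blocks.
Excess: 8 − 7 = 1.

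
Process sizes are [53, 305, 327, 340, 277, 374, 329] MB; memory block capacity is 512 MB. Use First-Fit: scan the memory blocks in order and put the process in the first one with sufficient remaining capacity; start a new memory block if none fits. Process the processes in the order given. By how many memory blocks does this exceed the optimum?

First-Fit: [53,305] [327] [340] [277] [374] [329] → 6 memory blocks.
6 processes exceed 256 MB (half the capacity), and no two of those can share a memory block, so at least 6 memory blocks are needed.
So 6 is already optimal.

0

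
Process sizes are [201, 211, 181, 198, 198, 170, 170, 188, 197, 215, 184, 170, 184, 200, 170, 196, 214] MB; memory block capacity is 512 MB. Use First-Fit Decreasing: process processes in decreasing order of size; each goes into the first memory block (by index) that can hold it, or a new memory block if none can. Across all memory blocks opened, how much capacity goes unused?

Sorted descending: 215, 214, 211, 201, 200, 198, 198, 197, 196, 188, 184, 184, 181, 170, 170, 170, 170.
Put 215 MB in memory block 1; 297 MB remain.
Put 214 MB in memory block 1; 83 MB remain.
Put 211 MB in memory block 2; 301 MB remain.
Put 201 MB in memory block 2; 100 MB remain.
Put 200 MB in memory block 3; 312 MB remain.
Put 198 MB in memory block 3; 114 MB remain.
Put 198 MB in memory block 4; 314 MB remain.
Put 197 MB in memory block 4; 117 MB remain.
Put 196 MB in memory block 5; 316 MB remain.
Put 188 MB in memory block 5; 128 MB remain.
Put 184 MB in memory block 6; 328 MB remain.
Put 184 MB in memory block 6; 144 MB remain.
Put 181 MB in memory block 7; 331 MB remain.
Put 170 MB in memory block 7; 161 MB remain.
Put 170 MB in memory block 8; 342 MB remain.
Put 170 MB in memory block 8; 172 MB remain.
Put 170 MB in memory block 8; 2 MB remain.
8 memory blocks × 512 MB = 4096 MB; used 3247 MB; unused 849 MB.

849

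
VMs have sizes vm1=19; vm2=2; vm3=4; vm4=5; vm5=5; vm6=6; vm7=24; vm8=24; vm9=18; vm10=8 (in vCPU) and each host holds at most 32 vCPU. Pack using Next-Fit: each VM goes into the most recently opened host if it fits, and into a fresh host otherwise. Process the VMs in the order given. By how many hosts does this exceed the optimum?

Next-Fit: [19,2,4,5] [5,6] [24] [24] [18,8] → 5 hosts.
Total size 115 vCPU; any packing needs at least ⌈115/32⌉ = 4 hosts.
An optimal packing achieves that bound: [24,8] [24,6,2] [19,5,5] [18,4] → 4 hosts.
Excess: 5 − 4 = 1.

1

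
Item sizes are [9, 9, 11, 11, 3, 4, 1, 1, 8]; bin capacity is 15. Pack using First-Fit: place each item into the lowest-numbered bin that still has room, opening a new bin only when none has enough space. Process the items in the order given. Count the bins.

5

9 → bin 1 (remaining 6)
9 → bin 2 (remaining 6)
11 → bin 3 (remaining 4)
11 → bin 4 (remaining 4)
3 → bin 1 (remaining 3)
4 → bin 2 (remaining 2)
1 → bin 1 (remaining 2)
1 → bin 1 (remaining 1)
8 → bin 5 (remaining 7)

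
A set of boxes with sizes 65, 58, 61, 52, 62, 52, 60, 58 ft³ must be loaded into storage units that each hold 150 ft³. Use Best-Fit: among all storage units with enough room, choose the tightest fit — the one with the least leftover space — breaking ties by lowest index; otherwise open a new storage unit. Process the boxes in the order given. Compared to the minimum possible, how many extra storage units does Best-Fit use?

Best-Fit: [65,58] [61,52] [62,52] [60,58] → 4 storage units.
Total size 468 ft³; any packing needs at least ⌈468/150⌉ = 4 storage units.
So 4 is already optimal.

0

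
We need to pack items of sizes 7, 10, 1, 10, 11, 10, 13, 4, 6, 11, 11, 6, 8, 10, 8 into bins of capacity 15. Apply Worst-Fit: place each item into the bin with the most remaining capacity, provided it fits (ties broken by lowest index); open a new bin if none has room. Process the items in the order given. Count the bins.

12 bins

7 → bin 1 (remaining 8)
10 → bin 2 (remaining 5)
1 → bin 1 (remaining 7)
10 → bin 3 (remaining 5)
11 → bin 4 (remaining 4)
10 → bin 5 (remaining 5)
13 → bin 6 (remaining 2)
4 → bin 1 (remaining 3)
6 → bin 7 (remaining 9)
11 → bin 8 (remaining 4)
11 → bin 9 (remaining 4)
6 → bin 7 (remaining 3)
8 → bin 10 (remaining 7)
10 → bin 11 (remaining 5)
8 → bin 12 (remaining 7)
Final bins: [7,1,4] [10] [10] [11] [10] [13] [6,6] [11] [11] [8] [10] [8].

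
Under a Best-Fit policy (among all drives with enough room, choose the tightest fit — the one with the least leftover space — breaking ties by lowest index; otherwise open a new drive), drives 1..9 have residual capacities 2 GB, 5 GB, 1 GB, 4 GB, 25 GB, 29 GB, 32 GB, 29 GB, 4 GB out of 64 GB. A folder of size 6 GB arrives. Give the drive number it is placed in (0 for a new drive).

5

Drives with room: drive 5 (25 GB), drive 6 (29 GB), drive 7 (32 GB), drive 8 (29 GB).
Tightest fit is drive 5 with 25 GB free.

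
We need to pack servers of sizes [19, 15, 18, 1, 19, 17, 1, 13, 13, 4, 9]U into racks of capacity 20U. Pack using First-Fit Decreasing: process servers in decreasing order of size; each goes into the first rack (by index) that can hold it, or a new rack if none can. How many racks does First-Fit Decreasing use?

Sorted descending: 19, 19, 18, 17, 15, 13, 13, 9, 4, 1, 1.
19U → rack 1 (remaining 1U)
19U → rack 2 (remaining 1U)
18U → rack 3 (remaining 2U)
17U → rack 4 (remaining 3U)
15U → rack 5 (remaining 5U)
13U → rack 6 (remaining 7U)
13U → rack 7 (remaining 7U)
9U → rack 8 (remaining 11U)
4U → rack 5 (remaining 1U)
1U → rack 1 (remaining 0U)
1U → rack 2 (remaining 0U)
Final racks: [19,1] [19,1] [18] [17] [15,4] [13] [13] [9].

8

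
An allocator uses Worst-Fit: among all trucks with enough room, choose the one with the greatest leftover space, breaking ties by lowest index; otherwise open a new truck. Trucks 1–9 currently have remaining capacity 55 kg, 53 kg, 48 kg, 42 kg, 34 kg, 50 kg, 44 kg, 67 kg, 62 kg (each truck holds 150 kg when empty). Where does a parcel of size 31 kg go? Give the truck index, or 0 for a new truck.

8

Trucks with room: truck 1 (55 kg), truck 2 (53 kg), truck 3 (48 kg), truck 4 (42 kg), truck 5 (34 kg), truck 6 (50 kg), truck 7 (44 kg), truck 8 (67 kg), truck 9 (62 kg).
Most room is truck 8 with 67 kg free.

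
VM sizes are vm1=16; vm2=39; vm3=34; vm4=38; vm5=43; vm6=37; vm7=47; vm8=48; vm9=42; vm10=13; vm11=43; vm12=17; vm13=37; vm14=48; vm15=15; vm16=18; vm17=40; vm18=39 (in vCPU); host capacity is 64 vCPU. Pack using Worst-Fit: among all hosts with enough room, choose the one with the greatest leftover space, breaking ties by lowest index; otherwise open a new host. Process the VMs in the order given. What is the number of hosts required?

host 1: place vm1 (16 vCPU), 48 vCPU left
host 1: place vm2 (39 vCPU), 9 vCPU left
host 2: place vm3 (34 vCPU), 30 vCPU left
host 3: place vm4 (38 vCPU), 26 vCPU left
host 4: place vm5 (43 vCPU), 21 vCPU left
host 5: place vm6 (37 vCPU), 27 vCPU left
host 6: place vm7 (47 vCPU), 17 vCPU left
host 7: place vm8 (48 vCPU), 16 vCPU left
host 8: place vm9 (42 vCPU), 22 vCPU left
host 2: place vm10 (13 vCPU), 17 vCPU left
host 9: place vm11 (43 vCPU), 21 vCPU left
host 5: place vm12 (17 vCPU), 10 vCPU left
host 10: place vm13 (37 vCPU), 27 vCPU left
host 11: place vm14 (48 vCPU), 16 vCPU left
host 10: place vm15 (15 vCPU), 12 vCPU left
host 3: place vm16 (18 vCPU), 8 vCPU left
host 12: place vm17 (40 vCPU), 24 vCPU left
host 13: place vm18 (39 vCPU), 25 vCPU left
Final hosts: [16,39] [34,13] [38,18] [43] [37,17] [47] [48] [42] [43] [37,15] [48] [40] [39].

13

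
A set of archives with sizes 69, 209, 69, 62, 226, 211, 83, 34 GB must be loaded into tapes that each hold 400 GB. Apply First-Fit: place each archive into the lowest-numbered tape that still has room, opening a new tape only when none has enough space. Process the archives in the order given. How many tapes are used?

Put 69 GB in tape 1; 331 GB remain.
Put 209 GB in tape 1; 122 GB remain.
Put 69 GB in tape 1; 53 GB remain.
Put 62 GB in tape 2; 338 GB remain.
Put 226 GB in tape 2; 112 GB remain.
Put 211 GB in tape 3; 189 GB remain.
Put 83 GB in tape 2; 29 GB remain.
Put 34 GB in tape 1; 19 GB remain.

3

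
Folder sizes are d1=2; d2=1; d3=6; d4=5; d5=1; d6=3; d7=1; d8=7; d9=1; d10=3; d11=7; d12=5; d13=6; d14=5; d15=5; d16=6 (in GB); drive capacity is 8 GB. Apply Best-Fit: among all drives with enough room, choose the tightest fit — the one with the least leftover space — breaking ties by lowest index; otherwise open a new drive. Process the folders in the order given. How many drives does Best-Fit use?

10

drive 1: place d1 (2 GB), 6 GB left
drive 1: place d2 (1 GB), 5 GB left
drive 2: place d3 (6 GB), 2 GB left
drive 1: place d4 (5 GB), 0 GB left
drive 2: place d5 (1 GB), 1 GB left
drive 3: place d6 (3 GB), 5 GB left
drive 2: place d7 (1 GB), 0 GB left
drive 4: place d8 (7 GB), 1 GB left
drive 4: place d9 (1 GB), 0 GB left
drive 3: place d10 (3 GB), 2 GB left
drive 5: place d11 (7 GB), 1 GB left
drive 6: place d12 (5 GB), 3 GB left
drive 7: place d13 (6 GB), 2 GB left
drive 8: place d14 (5 GB), 3 GB left
drive 9: place d15 (5 GB), 3 GB left
drive 10: place d16 (6 GB), 2 GB left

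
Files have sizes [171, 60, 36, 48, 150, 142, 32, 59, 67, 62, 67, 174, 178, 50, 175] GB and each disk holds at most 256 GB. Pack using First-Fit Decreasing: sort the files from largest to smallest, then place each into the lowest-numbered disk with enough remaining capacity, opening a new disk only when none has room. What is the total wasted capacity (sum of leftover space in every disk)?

321

Sorted descending: 178, 175, 174, 171, 150, 142, 67, 67, 62, 60, 59, 50, 48, 36, 32.
disk 1: place 178 GB, 78 GB left
disk 2: place 175 GB, 81 GB left
disk 3: place 174 GB, 82 GB left
disk 4: place 171 GB, 85 GB left
disk 5: place 150 GB, 106 GB left
disk 6: place 142 GB, 114 GB left
disk 1: place 67 GB, 11 GB left
disk 2: place 67 GB, 14 GB left
disk 3: place 62 GB, 20 GB left
disk 4: place 60 GB, 25 GB left
disk 5: place 59 GB, 47 GB left
disk 6: place 50 GB, 64 GB left
disk 6: place 48 GB, 16 GB left
disk 5: place 36 GB, 11 GB left
disk 7: place 32 GB, 224 GB left
7 disks × 256 GB = 1792 GB; used 1471 GB; unused 321 GB.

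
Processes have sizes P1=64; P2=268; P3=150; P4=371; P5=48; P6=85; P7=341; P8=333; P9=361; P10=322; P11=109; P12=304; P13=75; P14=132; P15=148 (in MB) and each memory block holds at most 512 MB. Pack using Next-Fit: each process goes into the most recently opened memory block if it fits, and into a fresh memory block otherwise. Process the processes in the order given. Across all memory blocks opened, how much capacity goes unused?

985

P1 (64 MB) → memory block 1 (remaining 448 MB)
P2 (268 MB) → memory block 1 (remaining 180 MB)
P3 (150 MB) → memory block 1 (remaining 30 MB)
P4 (371 MB) → memory block 2 (remaining 141 MB)
P5 (48 MB) → memory block 2 (remaining 93 MB)
P6 (85 MB) → memory block 2 (remaining 8 MB)
P7 (341 MB) → memory block 3 (remaining 171 MB)
P8 (333 MB) → memory block 4 (remaining 179 MB)
P9 (361 MB) → memory block 5 (remaining 151 MB)
P10 (322 MB) → memory block 6 (remaining 190 MB)
P11 (109 MB) → memory block 6 (remaining 81 MB)
P12 (304 MB) → memory block 7 (remaining 208 MB)
P13 (75 MB) → memory block 7 (remaining 133 MB)
P14 (132 MB) → memory block 7 (remaining 1 MB)
P15 (148 MB) → memory block 8 (remaining 364 MB)
8 memory blocks × 512 MB = 4096 MB; used 3111 MB; unused 985 MB.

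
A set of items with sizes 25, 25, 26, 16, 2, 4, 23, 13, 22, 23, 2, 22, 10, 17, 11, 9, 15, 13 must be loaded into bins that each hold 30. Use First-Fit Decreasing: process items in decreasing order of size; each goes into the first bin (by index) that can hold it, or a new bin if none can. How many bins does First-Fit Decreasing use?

11 bins

Sorted descending: 26, 25, 25, 23, 23, 22, 22, 17, 16, 15, 13, 13, 11, 10, 9, 4, 2, 2.
Put 26 in bin 1; 4 remain.
Put 25 in bin 2; 5 remain.
Put 25 in bin 3; 5 remain.
Put 23 in bin 4; 7 remain.
Put 23 in bin 5; 7 remain.
Put 22 in bin 6; 8 remain.
Put 22 in bin 7; 8 remain.
Put 17 in bin 8; 13 remain.
Put 16 in bin 9; 14 remain.
Put 15 in bin 10; 15 remain.
Put 13 in bin 8; 0 remain.
Put 13 in bin 9; 1 remain.
Put 11 in bin 10; 4 remain.
Put 10 in bin 11; 20 remain.
Put 9 in bin 11; 11 remain.
Put 4 in bin 1; 0 remain.
Put 2 in bin 2; 3 remain.
Put 2 in bin 2; 1 remain.
Final bins: [26,4] [25,2,2] [25] [23] [23] [22] [22] [17,13] [16,13] [15,11] [10,9].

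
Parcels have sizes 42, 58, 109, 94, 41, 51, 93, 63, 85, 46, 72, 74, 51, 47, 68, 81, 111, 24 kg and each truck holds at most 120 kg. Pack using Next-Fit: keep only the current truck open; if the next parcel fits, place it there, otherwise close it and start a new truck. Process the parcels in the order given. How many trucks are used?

42 kg → truck 1 (remaining 78 kg)
58 kg → truck 1 (remaining 20 kg)
109 kg → truck 2 (remaining 11 kg)
94 kg → truck 3 (remaining 26 kg)
41 kg → truck 4 (remaining 79 kg)
51 kg → truck 4 (remaining 28 kg)
93 kg → truck 5 (remaining 27 kg)
63 kg → truck 6 (remaining 57 kg)
85 kg → truck 7 (remaining 35 kg)
46 kg → truck 8 (remaining 74 kg)
72 kg → truck 8 (remaining 2 kg)
74 kg → truck 9 (remaining 46 kg)
51 kg → truck 10 (remaining 69 kg)
47 kg → truck 10 (remaining 22 kg)
68 kg → truck 11 (remaining 52 kg)
81 kg → truck 12 (remaining 39 kg)
111 kg → truck 13 (remaining 9 kg)
24 kg → truck 14 (remaining 96 kg)

14 trucks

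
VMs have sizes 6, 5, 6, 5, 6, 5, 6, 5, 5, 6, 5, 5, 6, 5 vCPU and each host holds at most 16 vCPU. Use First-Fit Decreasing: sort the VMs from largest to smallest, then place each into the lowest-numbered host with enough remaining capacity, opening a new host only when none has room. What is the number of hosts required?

Sorted descending: 6, 6, 6, 6, 6, 6, 5, 5, 5, 5, 5, 5, 5, 5.
host 1: place 6 vCPU, 10 vCPU left
host 1: place 6 vCPU, 4 vCPU left
host 2: place 6 vCPU, 10 vCPU left
host 2: place 6 vCPU, 4 vCPU left
host 3: place 6 vCPU, 10 vCPU left
host 3: place 6 vCPU, 4 vCPU left
host 4: place 5 vCPU, 11 vCPU left
host 4: place 5 vCPU, 6 vCPU left
host 4: place 5 vCPU, 1 vCPU left
host 5: place 5 vCPU, 11 vCPU left
host 5: place 5 vCPU, 6 vCPU left
host 5: place 5 vCPU, 1 vCPU left
host 6: place 5 vCPU, 11 vCPU left
host 6: place 5 vCPU, 6 vCPU left
Final hosts: [6,6] [6,6] [6,6] [5,5,5] [5,5,5] [5,5].

6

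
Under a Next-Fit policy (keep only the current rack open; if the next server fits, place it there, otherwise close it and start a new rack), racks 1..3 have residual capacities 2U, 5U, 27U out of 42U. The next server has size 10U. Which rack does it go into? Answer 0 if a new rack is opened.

Next-Fit only looks at rack 3, which has 27U free.
10U fits there.

3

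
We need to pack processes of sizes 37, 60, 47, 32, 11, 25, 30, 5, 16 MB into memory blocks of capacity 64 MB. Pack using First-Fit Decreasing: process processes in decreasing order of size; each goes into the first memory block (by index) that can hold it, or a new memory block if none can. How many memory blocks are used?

5 memory blocks

Sorted descending: 60, 47, 37, 32, 30, 25, 16, 11, 5.
60 MB → memory block 1 (remaining 4 MB)
47 MB → memory block 2 (remaining 17 MB)
37 MB → memory block 3 (remaining 27 MB)
32 MB → memory block 4 (remaining 32 MB)
30 MB → memory block 4 (remaining 2 MB)
25 MB → memory block 3 (remaining 2 MB)
16 MB → memory block 2 (remaining 1 MB)
11 MB → memory block 5 (remaining 53 MB)
5 MB → memory block 5 (remaining 48 MB)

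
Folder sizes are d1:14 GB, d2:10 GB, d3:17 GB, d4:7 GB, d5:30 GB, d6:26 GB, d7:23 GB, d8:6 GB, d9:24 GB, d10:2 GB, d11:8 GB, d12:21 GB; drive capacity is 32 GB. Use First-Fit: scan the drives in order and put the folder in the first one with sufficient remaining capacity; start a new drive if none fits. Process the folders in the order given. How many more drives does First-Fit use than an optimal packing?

First-Fit: [14,10,7] [17,6,2] [30] [26] [23,8] [24] [21] → 7 drives.
Total size 188 GB; any packing needs at least ⌈188/32⌉ = 6 drives.
An optimal packing achieves that bound: [30,2] [26,6] [24,8] [23,7] [21,10] [17,14] → 6 drives.
Excess: 7 − 6 = 1.

1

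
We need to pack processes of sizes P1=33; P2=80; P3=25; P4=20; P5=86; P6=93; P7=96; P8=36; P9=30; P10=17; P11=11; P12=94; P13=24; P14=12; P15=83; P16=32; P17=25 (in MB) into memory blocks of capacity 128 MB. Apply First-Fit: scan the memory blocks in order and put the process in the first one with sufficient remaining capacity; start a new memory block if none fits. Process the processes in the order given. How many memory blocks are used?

7 memory blocks

P1 (33 MB) → memory block 1 (remaining 95 MB)
P2 (80 MB) → memory block 1 (remaining 15 MB)
P3 (25 MB) → memory block 2 (remaining 103 MB)
P4 (20 MB) → memory block 2 (remaining 83 MB)
P5 (86 MB) → memory block 3 (remaining 42 MB)
P6 (93 MB) → memory block 4 (remaining 35 MB)
P7 (96 MB) → memory block 5 (remaining 32 MB)
P8 (36 MB) → memory block 2 (remaining 47 MB)
P9 (30 MB) → memory block 2 (remaining 17 MB)
P10 (17 MB) → memory block 2 (remaining 0 MB)
P11 (11 MB) → memory block 1 (remaining 4 MB)
P12 (94 MB) → memory block 6 (remaining 34 MB)
P13 (24 MB) → memory block 3 (remaining 18 MB)
P14 (12 MB) → memory block 3 (remaining 6 MB)
P15 (83 MB) → memory block 7 (remaining 45 MB)
P16 (32 MB) → memory block 4 (remaining 3 MB)
P17 (25 MB) → memory block 5 (remaining 7 MB)
Final memory blocks: [33,80,11] [25,20,36,30,17] [86,24,12] [93,32] [96,25] [94] [83].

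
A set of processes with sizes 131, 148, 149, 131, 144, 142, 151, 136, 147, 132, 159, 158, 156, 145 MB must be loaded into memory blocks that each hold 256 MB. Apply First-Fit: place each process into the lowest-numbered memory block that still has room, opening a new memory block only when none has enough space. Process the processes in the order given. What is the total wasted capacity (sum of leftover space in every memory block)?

1555

memory block 1: place 131 MB, 125 MB left
memory block 2: place 148 MB, 108 MB left
memory block 3: place 149 MB, 107 MB left
memory block 4: place 131 MB, 125 MB left
memory block 5: place 144 MB, 112 MB left
memory block 6: place 142 MB, 114 MB left
memory block 7: place 151 MB, 105 MB left
memory block 8: place 136 MB, 120 MB left
memory block 9: place 147 MB, 109 MB left
memory block 10: place 132 MB, 124 MB left
memory block 11: place 159 MB, 97 MB left
memory block 12: place 158 MB, 98 MB left
memory block 13: place 156 MB, 100 MB left
memory block 14: place 145 MB, 111 MB left
14 memory blocks × 256 MB = 3584 MB; used 2029 MB; unused 1555 MB.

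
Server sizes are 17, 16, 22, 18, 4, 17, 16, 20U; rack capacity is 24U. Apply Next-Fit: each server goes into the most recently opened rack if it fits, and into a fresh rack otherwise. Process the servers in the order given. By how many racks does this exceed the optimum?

Next-Fit: [17] [16] [22] [18,4] [17] [16] [20] → 7 racks.
7 servers exceed 12U (half the capacity), and no two of those can share a rack, so at least 7 racks are needed.
So 7 is already optimal.

0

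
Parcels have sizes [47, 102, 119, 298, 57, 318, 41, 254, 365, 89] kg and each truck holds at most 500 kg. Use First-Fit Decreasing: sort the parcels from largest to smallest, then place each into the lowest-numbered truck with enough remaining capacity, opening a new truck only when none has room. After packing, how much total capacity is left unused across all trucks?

310

Sorted descending: 365, 318, 298, 254, 119, 102, 89, 57, 47, 41.
truck 1: place 365 kg, 135 kg left
truck 2: place 318 kg, 182 kg left
truck 3: place 298 kg, 202 kg left
truck 4: place 254 kg, 246 kg left
truck 1: place 119 kg, 16 kg left
truck 2: place 102 kg, 80 kg left
truck 3: place 89 kg, 113 kg left
truck 2: place 57 kg, 23 kg left
truck 3: place 47 kg, 66 kg left
truck 3: place 41 kg, 25 kg left
4 trucks × 500 kg = 2000 kg; used 1690 kg; unused 310 kg.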